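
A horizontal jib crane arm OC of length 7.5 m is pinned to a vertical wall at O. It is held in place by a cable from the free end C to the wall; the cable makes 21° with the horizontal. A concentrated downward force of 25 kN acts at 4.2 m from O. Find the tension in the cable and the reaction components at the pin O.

ΣM about O: T·sin21°·7.5 − 25·4.2 = 0 → T = 105/(7.5·0.358368) = 39.066 ≈ 39.07 kN.
ΣF_x = 0: O_x − T·cos21° = 0 → O_x = 39.066 × 0.93358 = 36.47 kN.
ΣF_y = 0: O_y + T·sin21° − 25 = 0 → O_y = 25 − 39.066 × 0.358368 = 11.00 kN.

T = 39.07 kN, O_x = 36.47 kN, O_y = 11.00 kN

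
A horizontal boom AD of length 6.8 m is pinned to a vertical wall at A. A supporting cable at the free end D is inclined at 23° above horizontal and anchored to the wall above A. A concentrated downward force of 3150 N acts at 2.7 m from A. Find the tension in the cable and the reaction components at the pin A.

ΣM about A: T·sin23°·6.8 − 3150·2.7 = 0 → T = 8505/(6.8·0.390731) = 3201.01 ≈ 3201 N.
ΣF_x = 0: A_x − T·cos23° = 0 → A_x = 3201.01 × 0.920505 = 2947 N.
ΣF_y = 0: A_y + T·sin23° − 3150 = 0 → A_y = 3150 − 3201.01 × 0.390731 = 1899 N.

T = 3201 N, A_x = 2947 N, A_y = 1899 N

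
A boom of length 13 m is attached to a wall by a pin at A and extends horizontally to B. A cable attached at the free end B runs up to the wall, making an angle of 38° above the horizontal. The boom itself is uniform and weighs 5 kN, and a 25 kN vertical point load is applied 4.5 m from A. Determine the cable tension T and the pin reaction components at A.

T = 18.12 kN, A_x = 14.28 kN, A_y = 18.85 kN

ΣM about A: T·sin38°·13 − 5·6.5 − 25·4.5 = 0 → T = 145/(13·0.615661) = 18.1169 ≈ 18.12 kN.
ΣF_x = 0: A_x − T·cos38° = 0 → A_x = 18.1169 × 0.788011 = 14.28 kN.
ΣF_y = 0: A_y + T·sin38° − 5 − 25 = 0 → A_y = 30 − 18.1169 × 0.615661 = 18.85 kN.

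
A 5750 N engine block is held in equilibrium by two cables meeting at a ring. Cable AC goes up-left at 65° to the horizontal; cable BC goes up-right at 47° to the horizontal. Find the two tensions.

ΣF_x = 0: −T_AC·cos65° + T_BC·cos47° = 0 → T_BC = 0.619676·T_AC.
ΣF_y = 0: T_AC·sin65° + T_BC·sin47° = 5750.
Substitute: T_AC·(0.906308 + 0.619676·0.731354) = 5750 → T_AC = 4229.46 ≈ 4229 N.
Then T_BC = 0.619676 × 4229.46 = 2621 N.

T_AC = 4229 N, T_BC = 2621 N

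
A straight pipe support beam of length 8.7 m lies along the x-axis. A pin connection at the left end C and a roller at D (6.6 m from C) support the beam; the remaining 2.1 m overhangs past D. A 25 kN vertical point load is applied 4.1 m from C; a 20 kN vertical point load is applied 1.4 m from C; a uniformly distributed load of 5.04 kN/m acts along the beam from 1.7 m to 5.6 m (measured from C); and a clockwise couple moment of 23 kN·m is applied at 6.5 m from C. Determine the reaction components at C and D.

C_x = 0, C_y = 30.53 kN, D_y = 34.13 kN

Resultant of the distributed load: 5.04 × 3.9 = 19.656 kN at 3.65 m from C.
Moments about C: D_y·6.6 − 25·4.1 − 20·1.4 − (5.04·3.9)·3.65 − 23 = 0 → D_y = 225.2444/6.6 = 34.1279 ≈ 34.13 kN.
ΣF_y = 0: C_y + 34.1279 − 25 − 20 − 5.04·3.9 = 0 → C_y = 30.53 kN.
ΣF_x = 0: no horizontal applied forces, so C_x = 0.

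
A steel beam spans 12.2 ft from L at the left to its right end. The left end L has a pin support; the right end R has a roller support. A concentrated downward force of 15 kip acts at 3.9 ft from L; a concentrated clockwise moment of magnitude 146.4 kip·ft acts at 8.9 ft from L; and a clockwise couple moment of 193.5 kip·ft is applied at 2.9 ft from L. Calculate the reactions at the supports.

ΣM about L: R_y·12.2 − 15·3.9 − 146.4 − 193.5 = 0 → R_y = 398.4/12.2 = 32.6557 ≈ 32.66 kip.
ΣF_y = 0: L_y + 32.6557 − 15 = 0 → L_y = -17.66 kip.
ΣF_x = 0: no horizontal applied forces, so L_x = 0.

L_x = 0, L_y = -17.66 kip, R_y = 32.66 kip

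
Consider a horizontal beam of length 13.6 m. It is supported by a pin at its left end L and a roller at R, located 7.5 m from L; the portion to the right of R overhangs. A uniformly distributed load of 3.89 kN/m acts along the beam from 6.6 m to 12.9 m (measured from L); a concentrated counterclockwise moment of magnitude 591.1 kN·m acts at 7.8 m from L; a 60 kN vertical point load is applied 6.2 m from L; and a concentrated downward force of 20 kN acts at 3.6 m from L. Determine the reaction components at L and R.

Resultant of the distributed load: 3.89 × 6.3 = 24.507 kN at 9.75 m from L.
ΣM about L: R_y·7.5 − (3.89·6.3)·9.75 + 591.1 − 60·6.2 − 20·3.6 = 0 → R_y = 91.84325/7.5 = 12.2458 ≈ 12.25 kN.
ΣF_y = 0: L_y + 12.2458 − 3.89·6.3 − 60 − 20 = 0 → L_y = 92.26 kN.
ΣF_x = 0: no horizontal applied forces, so L_x = 0.

L_x = 0, L_y = 92.26 kN, R_y = 12.25 kN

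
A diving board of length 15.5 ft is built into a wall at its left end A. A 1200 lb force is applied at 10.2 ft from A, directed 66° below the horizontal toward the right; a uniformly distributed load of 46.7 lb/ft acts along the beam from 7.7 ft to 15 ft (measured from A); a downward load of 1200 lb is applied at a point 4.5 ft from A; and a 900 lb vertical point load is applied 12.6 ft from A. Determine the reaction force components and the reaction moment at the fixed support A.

A_x = -488.1 lb, A_y = 3537 lb, M_A = 31790 lb·ft

Resultant of the distributed load: 46.7 × 7.3 = 340.91 lb at 11.35 ft from A.
ΣF_x = 0: A_x + 1200·cos66° = 0 → A_x = -488.1 lb.
ΣF_y = 0: A_y − 1200·sin66° − 46.7·7.3 − 1200 − 900 = 0 → A_y = 3537 lb.
ΣM about A: M_A − 1200·sin66°·10.2 − (46.7·7.3)·11.35 − 1200·4.5 − 900·12.6 = 0 → M_A = 31790 lb·ft.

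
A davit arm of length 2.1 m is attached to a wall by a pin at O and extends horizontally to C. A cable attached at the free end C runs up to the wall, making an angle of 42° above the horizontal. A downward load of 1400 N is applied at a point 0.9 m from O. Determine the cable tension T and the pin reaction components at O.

T = 896.7 N, O_x = 666.4 N, O_y = 800.0 N

ΣM about O: T·sin42°·2.1 − 1400·0.9 = 0 → T = 1260/(2.1·0.669131) = 896.685 ≈ 896.7 N.
ΣF_x = 0: O_x − T·cos42° = 0 → O_x = 896.685 × 0.743145 = 666.4 N.
ΣF_y = 0: O_y + T·sin42° − 1400 = 0 → O_y = 1400 − 896.685 × 0.669131 = 800.0 N.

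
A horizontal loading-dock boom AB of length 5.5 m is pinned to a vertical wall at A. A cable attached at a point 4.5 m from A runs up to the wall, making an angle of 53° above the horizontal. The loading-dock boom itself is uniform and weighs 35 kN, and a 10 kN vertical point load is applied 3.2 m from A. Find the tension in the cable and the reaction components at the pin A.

ΣM about A: T·sin53°·4.5 − 35·2.75 − 10·3.2 = 0 → T = 128.25/(4.5·0.798636) = 35.6858 ≈ 35.69 kN.
ΣF_x = 0: A_x − T·cos53° = 0 → A_x = 35.6858 × 0.601815 = 21.48 kN.
ΣF_y = 0: A_y + T·sin53° − 35 − 10 = 0 → A_y = 45 − 35.6858 × 0.798636 = 16.50 kN.

T = 35.69 kN, A_x = 21.48 kN, A_y = 16.50 kN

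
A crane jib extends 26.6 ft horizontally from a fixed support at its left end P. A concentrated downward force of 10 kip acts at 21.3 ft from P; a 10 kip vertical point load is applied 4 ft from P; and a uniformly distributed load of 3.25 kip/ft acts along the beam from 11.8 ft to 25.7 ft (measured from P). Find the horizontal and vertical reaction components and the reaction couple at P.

Resultant of the distributed load: 3.25 × 13.9 = 45.175 kip at 18.75 ft from P.
ΣF_x = 0: P_x = 0.
ΣF_y = 0: P_y − 10 − 10 − 3.25·13.9 = 0 → P_y = 65.17 kip.
ΣM about P: M_P − 10·21.3 − 10·4 − (3.25·13.9)·18.75 = 0 → M_P = 1100 kip·ft.

P_x = 0, P_y = 65.17 kip, M_P = 1100 kip·ft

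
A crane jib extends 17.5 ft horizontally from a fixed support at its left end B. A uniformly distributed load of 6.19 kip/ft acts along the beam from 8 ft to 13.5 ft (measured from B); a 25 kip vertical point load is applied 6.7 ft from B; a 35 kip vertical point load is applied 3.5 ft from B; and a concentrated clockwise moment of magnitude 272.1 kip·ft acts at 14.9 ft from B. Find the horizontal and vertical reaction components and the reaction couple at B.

B_x = 0, B_y = 94.05 kip, M_B = 928.1 kip·ft

Resultant of the distributed load: 6.19 × 5.5 = 34.045 kip at 10.75 ft from B.
ΣF_x = 0: B_x = 0.
ΣF_y = 0: B_y − 6.19·5.5 − 25 − 35 = 0 → B_y = 94.05 kip.
ΣM about B: M_B − (6.19·5.5)·10.75 − 25·6.7 − 35·3.5 − 272.1 = 0 → M_B = 928.1 kip·ft.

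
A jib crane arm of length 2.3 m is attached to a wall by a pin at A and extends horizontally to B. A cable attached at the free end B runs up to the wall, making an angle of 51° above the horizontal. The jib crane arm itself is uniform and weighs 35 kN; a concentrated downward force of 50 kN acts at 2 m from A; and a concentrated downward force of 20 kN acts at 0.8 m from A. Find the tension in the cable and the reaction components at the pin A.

T = 87.42 kN, A_x = 55.01 kN, A_y = 37.07 kN

ΣM about A: T·sin51°·2.3 − 35·1.15 − 50·2 − 20·0.8 = 0 → T = 156.25/(2.3·0.777146) = 87.4157 ≈ 87.42 kN.
ΣF_x = 0: A_x − T·cos51° = 0 → A_x = 87.4157 × 0.62932 = 55.01 kN.
ΣF_y = 0: A_y + T·sin51° − 35 − 50 − 20 = 0 → A_y = 105 − 87.4157 × 0.777146 = 37.07 kN.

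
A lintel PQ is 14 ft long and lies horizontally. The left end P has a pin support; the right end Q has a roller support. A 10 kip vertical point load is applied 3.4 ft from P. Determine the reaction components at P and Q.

P_x = 0, P_y = 7.571 kip, Q_y = 2.429 kip

Moments about P: Q_y·14 − 10·3.4 = 0 → Q_y = 34/14 = 2.42857 ≈ 2.429 kip.
ΣF_y = 0: P_y + 2.42857 − 10 = 0 → P_y = 7.571 kip.
ΣF_x = 0: no horizontal applied forces, so P_x = 0.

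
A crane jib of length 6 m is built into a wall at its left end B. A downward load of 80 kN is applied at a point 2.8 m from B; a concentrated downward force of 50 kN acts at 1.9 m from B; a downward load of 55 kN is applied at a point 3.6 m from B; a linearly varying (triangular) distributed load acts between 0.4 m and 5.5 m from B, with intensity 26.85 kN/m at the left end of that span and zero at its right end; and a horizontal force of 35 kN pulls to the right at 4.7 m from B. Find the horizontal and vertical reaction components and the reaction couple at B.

Resultant of the triangular load: ½ × 26.85 × 5.1 = 68.4675 kN, acting at 2.1 m from B (one-third of the span from the peak).
ΣF_x = 0: B_x + 35 = 0 → B_x = -35.00 kN.
ΣF_y = 0: B_y − 80 − 50 − 55 − ½·26.85·5.1 = 0 → B_y = 253.5 kN.
ΣM about B: M_B − 80·2.8 − 50·1.9 − 55·3.6 − (½·26.85·5.1)·2.1 = 0 → M_B = 660.8 kN·m.

B_x = -35.00 kN, B_y = 253.5 kN, M_B = 660.8 kN·m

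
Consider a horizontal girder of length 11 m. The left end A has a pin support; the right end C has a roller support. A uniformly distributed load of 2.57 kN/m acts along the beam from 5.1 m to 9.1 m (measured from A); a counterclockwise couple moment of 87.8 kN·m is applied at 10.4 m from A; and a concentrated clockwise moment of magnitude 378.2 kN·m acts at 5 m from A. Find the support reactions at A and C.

Resultant of the distributed load: 2.57 × 4 = 10.28 kN at 7.1 m from A.
Moments about A: C_y·11 − (2.57·4)·7.1 + 87.8 − 378.2 = 0 → C_y = 363.388/11 = 33.0353 ≈ 33.04 kN.
ΣF_y = 0: A_y + 33.0353 − 2.57·4 = 0 → A_y = -22.76 kN.
ΣF_x = 0: no horizontal applied forces, so A_x = 0.

A_x = 0, A_y = -22.76 kN, C_y = 33.04 kN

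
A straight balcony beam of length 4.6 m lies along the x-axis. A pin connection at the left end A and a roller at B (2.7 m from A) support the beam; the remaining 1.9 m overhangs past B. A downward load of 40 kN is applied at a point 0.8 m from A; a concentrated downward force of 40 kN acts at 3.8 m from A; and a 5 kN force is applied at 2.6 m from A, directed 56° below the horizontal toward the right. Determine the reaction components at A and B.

A_x = -2.796 kN, A_y = 12.01 kN, B_y = 72.14 kN

ΣM about A: B_y·2.7 − 40·0.8 − 40·3.8 − 5·sin56°·2.6 = 0 → B_y = 194.777/2.7 = 72.1396 ≈ 72.14 kN.
ΣF_y = 0: A_y + 72.1396 − 40 − 40 − 5·sin56° = 0 → A_y = 12.01 kN.
ΣF_x = 0: A_x + 5·cos56° = 0 → A_x = -2.796 kN.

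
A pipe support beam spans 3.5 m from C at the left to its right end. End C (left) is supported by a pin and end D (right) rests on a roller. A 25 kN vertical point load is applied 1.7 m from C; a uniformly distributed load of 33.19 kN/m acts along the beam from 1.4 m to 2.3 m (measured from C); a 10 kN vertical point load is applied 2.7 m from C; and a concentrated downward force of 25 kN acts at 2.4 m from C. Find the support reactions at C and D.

C_x = 0, C_y = 37.08 kN, D_y = 52.79 kN

Resultant of the distributed load: 33.19 × 0.9 = 29.871 kN at 1.85 m from C.
Moments about C: D_y·3.5 − 25·1.7 − (33.19·0.9)·1.85 − 10·2.7 − 25·2.4 = 0 → D_y = 184.76135/3.5 = 52.789 ≈ 52.79 kN.
ΣF_y = 0: C_y + 52.789 − 25 − 33.19·0.9 − 10 − 25 = 0 → C_y = 37.08 kN.
ΣF_x = 0: no horizontal applied forces, so C_x = 0.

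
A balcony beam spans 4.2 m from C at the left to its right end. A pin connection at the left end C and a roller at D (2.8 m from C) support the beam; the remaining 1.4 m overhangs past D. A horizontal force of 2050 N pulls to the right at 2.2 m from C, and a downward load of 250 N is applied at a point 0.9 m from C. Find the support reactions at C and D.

Taking moments about C: D_y·2.8 − 250·0.9 = 0 → D_y = 225/2.8 = 80.3571 ≈ 80.36 N.
ΣF_y = 0: C_y + 80.3571 − 250 = 0 → C_y = 169.6 N.
ΣF_x = 0: C_x + 2050 = 0 → C_x = -2050 N.

C_x = -2050 N, C_y = 169.6 N, D_y = 80.36 N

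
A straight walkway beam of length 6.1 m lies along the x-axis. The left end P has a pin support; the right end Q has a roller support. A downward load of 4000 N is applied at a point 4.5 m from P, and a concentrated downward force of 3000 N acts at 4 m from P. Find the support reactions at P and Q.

P_x = 0, P_y = 2082 N, Q_y = 4918 N

Taking moments about P: Q_y·6.1 − 4000·4.5 − 3000·4 = 0 → Q_y = 30000/6.1 = 4918.03 ≈ 4918 N.
ΣF_y = 0: P_y + 4918.03 − 4000 − 3000 = 0 → P_y = 2082 N.
ΣF_x = 0: no horizontal applied forces, so P_x = 0.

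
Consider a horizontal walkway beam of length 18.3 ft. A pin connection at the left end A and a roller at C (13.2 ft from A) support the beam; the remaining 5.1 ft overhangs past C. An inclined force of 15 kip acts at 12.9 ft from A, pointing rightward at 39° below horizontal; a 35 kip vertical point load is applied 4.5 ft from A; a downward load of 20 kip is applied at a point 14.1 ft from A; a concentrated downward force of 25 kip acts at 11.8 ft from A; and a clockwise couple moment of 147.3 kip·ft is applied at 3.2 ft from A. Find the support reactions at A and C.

Taking moments about A: C_y·13.2 − 15·sin39°·12.9 − 35·4.5 − 20·14.1 − 25·11.8 − 147.3 = 0 → C_y = 1003.57/13.2 = 76.028 ≈ 76.03 kip.
ΣF_y = 0: A_y + 76.028 − 15·sin39° − 35 − 20 − 25 = 0 → A_y = 13.41 kip.
ΣF_x = 0: A_x + 15·cos39° = 0 → A_x = -11.66 kip.

A_x = -11.66 kip, A_y = 13.41 kip, C_y = 76.03 kip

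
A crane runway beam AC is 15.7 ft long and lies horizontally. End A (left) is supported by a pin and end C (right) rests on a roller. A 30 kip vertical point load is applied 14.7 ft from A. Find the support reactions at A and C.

A_x = 0, A_y = 1.911 kip, C_y = 28.09 kip

Taking moments about A: C_y·15.7 − 30·14.7 = 0 → C_y = 441/15.7 = 28.0892 ≈ 28.09 kip.
ΣF_y = 0: A_y + 28.0892 − 30 = 0 → A_y = 1.911 kip.
ΣF_x = 0: no horizontal applied forces, so A_x = 0.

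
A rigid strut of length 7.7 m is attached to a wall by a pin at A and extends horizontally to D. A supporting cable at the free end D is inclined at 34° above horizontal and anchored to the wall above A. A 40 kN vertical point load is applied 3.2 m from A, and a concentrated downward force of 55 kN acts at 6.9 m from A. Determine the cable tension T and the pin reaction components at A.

T = 117.9 kN, A_x = 97.71 kN, A_y = 29.09 kN

ΣM about A: T·sin34°·7.7 − 40·3.2 − 55·6.9 = 0 → T = 507.5/(7.7·0.559193) = 117.865 ≈ 117.9 kN.
ΣF_x = 0: A_x − T·cos34° = 0 → A_x = 117.865 × 0.829038 = 97.71 kN.
ΣF_y = 0: A_y + T·sin34° − 40 − 55 = 0 → A_y = 95 − 117.865 × 0.559193 = 29.09 kN.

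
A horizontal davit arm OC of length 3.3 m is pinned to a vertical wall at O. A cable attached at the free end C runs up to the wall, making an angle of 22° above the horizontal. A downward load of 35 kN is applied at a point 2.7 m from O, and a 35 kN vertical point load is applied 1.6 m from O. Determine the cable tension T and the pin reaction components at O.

ΣM about O: T·sin22°·3.3 − 35·2.7 − 35·1.6 = 0 → T = 150.5/(3.3·0.374607) = 121.744 ≈ 121.7 kN.
ΣF_x = 0: O_x − T·cos22° = 0 → O_x = 121.744 × 0.927184 = 112.9 kN.
ΣF_y = 0: O_y + T·sin22° − 35 − 35 = 0 → O_y = 70 − 121.744 × 0.374607 = 24.39 kN.

T = 121.7 kN, O_x = 112.9 kN, O_y = 24.39 kN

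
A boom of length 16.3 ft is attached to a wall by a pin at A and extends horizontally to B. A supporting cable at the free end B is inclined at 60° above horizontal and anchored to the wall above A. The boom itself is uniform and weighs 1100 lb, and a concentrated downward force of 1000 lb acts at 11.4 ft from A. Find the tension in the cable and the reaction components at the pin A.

T = 1443 lb, A_x = 721.3 lb, A_y = 850.6 lb

ΣM about A: T·sin60°·16.3 − 1100·8.15 − 1000·11.4 = 0 → T = 20365/(16.3·0.866025) = 1442.67 ≈ 1443 lb.
ΣF_x = 0: A_x − T·cos60° = 0 → A_x = 1442.67 × 0.5 = 721.3 lb.
ΣF_y = 0: A_y + T·sin60° − 1100 − 1000 = 0 → A_y = 2100 − 1442.67 × 0.866025 = 850.6 lb.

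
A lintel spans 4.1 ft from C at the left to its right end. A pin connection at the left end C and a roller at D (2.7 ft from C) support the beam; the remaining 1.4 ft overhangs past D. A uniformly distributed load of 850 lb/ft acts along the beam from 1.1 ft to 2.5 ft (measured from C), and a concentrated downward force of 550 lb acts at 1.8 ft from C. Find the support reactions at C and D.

Resultant of the distributed load: 850 × 1.4 = 1190 lb at 1.8 ft from C.
ΣM about C: D_y·2.7 − (850·1.4)·1.8 − 550·1.8 = 0 → D_y = 3132/2.7 = 1160 lb.
ΣF_y = 0: C_y + 1160 − 850·1.4 − 550 = 0 → C_y = 580.0 lb.
ΣF_x = 0: no horizontal applied forces, so C_x = 0.

C_x = 0, C_y = 580.0 lb, D_y = 1160 lb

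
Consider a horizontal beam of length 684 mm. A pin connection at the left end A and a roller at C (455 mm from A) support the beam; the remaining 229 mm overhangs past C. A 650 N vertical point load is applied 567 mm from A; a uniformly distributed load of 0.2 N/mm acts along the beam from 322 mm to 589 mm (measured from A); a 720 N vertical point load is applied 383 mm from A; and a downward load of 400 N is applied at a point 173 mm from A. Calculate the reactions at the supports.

A_x = 0, A_y = 201.8 N, C_y = 1622 N

Resultant of the distributed load: 0.2 × 267 = 53.4 N at 455.5 mm from A.
Taking moments about A: C_y·455 − 650·567 − (0.2·267)·455.5 − 720·383 − 400·173 = 0 → C_y = 737833.7/455 = 1621.61 ≈ 1622 N.
ΣF_y = 0: A_y + 1621.61 − 650 − 0.2·267 − 720 − 400 = 0 → A_y = 201.8 N.
ΣF_x = 0: no horizontal applied forces, so A_x = 0.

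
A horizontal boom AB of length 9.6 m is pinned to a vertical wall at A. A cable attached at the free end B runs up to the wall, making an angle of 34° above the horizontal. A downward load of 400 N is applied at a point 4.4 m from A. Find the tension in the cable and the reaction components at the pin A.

ΣM about A: T·sin34°·9.6 − 400·4.4 = 0 → T = 1760/(9.6·0.559193) = 327.853 ≈ 327.9 N.
ΣF_x = 0: A_x − T·cos34° = 0 → A_x = 327.853 × 0.829038 = 271.8 N.
ΣF_y = 0: A_y + T·sin34° − 400 = 0 → A_y = 400 − 327.853 × 0.559193 = 216.7 N.

T = 327.9 N, A_x = 271.8 N, A_y = 216.7 N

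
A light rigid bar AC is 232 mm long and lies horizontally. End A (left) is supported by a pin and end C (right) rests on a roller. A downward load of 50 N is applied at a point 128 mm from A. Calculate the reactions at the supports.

ΣM about A: C_y·232 − 50·128 = 0 → C_y = 6400/232 = 27.5862 ≈ 27.59 N.
ΣF_y = 0: A_y + 27.5862 − 50 = 0 → A_y = 22.41 N.
ΣF_x = 0: no horizontal applied forces, so A_x = 0.

A_x = 0, A_y = 22.41 N, C_y = 27.59 N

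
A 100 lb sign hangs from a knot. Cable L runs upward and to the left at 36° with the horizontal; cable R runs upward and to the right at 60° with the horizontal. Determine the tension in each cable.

T_L = 50.28 lb, T_R = 81.35 lb

ΣF_x = 0: −T_L·cos36° + T_R·cos60° = 0 → T_R = 1.61803·T_L.
ΣF_y = 0: T_L·sin36° + T_R·sin60° = 100.
Substitute: T_L·(0.587785 + 1.61803·0.866025) = 100 → T_L = 50.2755 ≈ 50.28 lb.
Then T_R = 1.61803 × 50.2755 = 81.35 lb.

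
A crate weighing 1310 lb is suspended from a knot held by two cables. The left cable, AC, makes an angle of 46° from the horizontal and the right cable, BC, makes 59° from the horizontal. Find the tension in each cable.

ΣF_x = 0: −T_AC·cos46° + T_BC·cos59° = 0 → T_BC = 1.34875·T_AC.
ΣF_y = 0: T_AC·sin46° + T_BC·sin59° = 1310.
Substitute: T_AC·(0.71934 + 1.34875·0.857167) = 1310 → T_AC = 698.501 ≈ 698.5 lb.
Then T_BC = 1.34875 × 698.501 = 942.1 lb.

T_AC = 698.5 lb, T_BC = 942.1 lb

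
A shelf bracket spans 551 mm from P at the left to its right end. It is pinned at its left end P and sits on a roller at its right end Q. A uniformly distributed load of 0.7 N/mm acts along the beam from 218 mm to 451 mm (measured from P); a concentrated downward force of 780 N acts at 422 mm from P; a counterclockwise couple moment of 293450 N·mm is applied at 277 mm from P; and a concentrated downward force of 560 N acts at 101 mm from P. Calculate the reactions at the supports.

P_x = 0, P_y = 1237 N, Q_y = 266.5 N

Resultant of the distributed load: 0.7 × 233 = 163.1 N at 334.5 mm from P.
Moments about P: Q_y·551 − (0.7·233)·334.5 − 780·422 + 293450 − 560·101 = 0 → Q_y = 146826.95/551 = 266.474 ≈ 266.5 N.
ΣF_y = 0: P_y + 266.474 − 0.7·233 − 780 − 560 = 0 → P_y = 1237 N.
ΣF_x = 0: no horizontal applied forces, so P_x = 0.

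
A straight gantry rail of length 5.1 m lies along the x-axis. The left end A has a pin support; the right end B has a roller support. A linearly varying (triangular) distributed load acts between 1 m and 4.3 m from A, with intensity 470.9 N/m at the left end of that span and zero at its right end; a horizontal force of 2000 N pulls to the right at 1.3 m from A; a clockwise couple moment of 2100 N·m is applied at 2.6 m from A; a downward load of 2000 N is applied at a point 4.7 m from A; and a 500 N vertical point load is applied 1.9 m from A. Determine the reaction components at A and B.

A_x = -2000 N, A_y = 515.9 N, B_y = 2761 N

Resultant of the triangular load: ½ × 470.9 × 3.3 = 776.985 N, acting at 2.1 m from A (one-third of the span from the peak).
Taking moments about A: B_y·5.1 − (½·470.9·3.3)·2.1 − 2100 − 2000·4.7 − 500·1.9 = 0 → B_y = 14081.6685/5.1 = 2761.11 ≈ 2761 N.
ΣF_y = 0: A_y + 2761.11 − ½·470.9·3.3 − 2000 − 500 = 0 → A_y = 515.9 N.
ΣF_x = 0: A_x + 2000 = 0 → A_x = -2000 N.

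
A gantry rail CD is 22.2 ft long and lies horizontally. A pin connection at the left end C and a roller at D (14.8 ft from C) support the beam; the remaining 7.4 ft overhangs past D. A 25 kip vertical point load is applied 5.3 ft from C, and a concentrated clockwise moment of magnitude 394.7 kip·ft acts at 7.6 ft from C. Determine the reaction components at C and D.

ΣM about C: D_y·14.8 − 25·5.3 − 394.7 = 0 → D_y = 527.2/14.8 = 35.6216 ≈ 35.62 kip.
ΣF_y = 0: C_y + 35.6216 − 25 = 0 → C_y = -10.62 kip.
ΣF_x = 0: no horizontal applied forces, so C_x = 0.

C_x = 0, C_y = -10.62 kip, D_y = 35.62 kip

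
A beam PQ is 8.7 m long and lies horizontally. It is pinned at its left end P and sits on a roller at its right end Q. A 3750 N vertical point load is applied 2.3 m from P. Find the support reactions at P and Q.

P_x = 0, P_y = 2759 N, Q_y = 991.4 N

ΣM about P: Q_y·8.7 − 3750·2.3 = 0 → Q_y = 8625/8.7 = 991.379 ≈ 991.4 N.
ΣF_y = 0: P_y + 991.379 − 3750 = 0 → P_y = 2759 N.
ΣF_x = 0: no horizontal applied forces, so P_x = 0.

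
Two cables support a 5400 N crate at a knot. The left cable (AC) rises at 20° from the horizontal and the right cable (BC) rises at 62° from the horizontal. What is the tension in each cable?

T_AC = 2560 N, T_BC = 5124 N

ΣF_x = 0: −T_AC·cos20° + T_BC·cos62° = 0 → T_BC = 2.0016·T_AC.
ΣF_y = 0: T_AC·sin20° + T_BC·sin62° = 5400.
Substitute: T_AC·(0.34202 + 2.0016·0.882948) = 5400 → T_AC = 2560.06 ≈ 2560 N.
Then T_BC = 2.0016 × 2560.06 = 5124 N.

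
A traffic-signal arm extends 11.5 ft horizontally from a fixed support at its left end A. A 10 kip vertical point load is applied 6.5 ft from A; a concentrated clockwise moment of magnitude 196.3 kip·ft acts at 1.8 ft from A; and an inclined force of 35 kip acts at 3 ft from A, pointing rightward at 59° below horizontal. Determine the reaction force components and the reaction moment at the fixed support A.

A_x = -18.03 kip, A_y = 40.00 kip, M_A = 351.3 kip·ft

ΣF_x = 0: A_x + 35·cos59° = 0 → A_x = -18.03 kip.
ΣF_y = 0: A_y − 10 − 35·sin59° = 0 → A_y = 40.00 kip.
ΣM about A: M_A − 10·6.5 − 196.3 − 35·sin59°·3 = 0 → M_A = 351.3 kip·ft.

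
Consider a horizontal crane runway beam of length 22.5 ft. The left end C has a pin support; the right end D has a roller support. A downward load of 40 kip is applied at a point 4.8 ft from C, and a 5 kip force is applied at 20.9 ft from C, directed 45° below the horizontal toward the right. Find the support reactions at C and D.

C_x = -3.536 kip, C_y = 31.72 kip, D_y = 11.82 kip

ΣM about C: D_y·22.5 − 40·4.8 − 5·sin45°·20.9 = 0 → D_y = 265.893/22.5 = 11.8175 ≈ 11.82 kip.
ΣF_y = 0: C_y + 11.8175 − 40 − 5·sin45° = 0 → C_y = 31.72 kip.
ΣF_x = 0: C_x + 5·cos45° = 0 → C_x = -3.536 kip.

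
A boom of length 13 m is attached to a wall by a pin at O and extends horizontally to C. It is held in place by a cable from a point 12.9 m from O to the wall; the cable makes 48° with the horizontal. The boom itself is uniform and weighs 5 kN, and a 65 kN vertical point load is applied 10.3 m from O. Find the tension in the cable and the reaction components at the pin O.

ΣM about O: T·sin48°·12.9 − 5·6.5 − 65·10.3 = 0 → T = 702/(12.9·0.743145) = 73.2274 ≈ 73.23 kN.
ΣF_x = 0: O_x − T·cos48° = 0 → O_x = 73.2274 × 0.669131 = 49.00 kN.
ΣF_y = 0: O_y + T·sin48° − 5 − 65 = 0 → O_y = 70 − 73.2274 × 0.743145 = 15.58 kN.

T = 73.23 kN, O_x = 49.00 kN, O_y = 15.58 kN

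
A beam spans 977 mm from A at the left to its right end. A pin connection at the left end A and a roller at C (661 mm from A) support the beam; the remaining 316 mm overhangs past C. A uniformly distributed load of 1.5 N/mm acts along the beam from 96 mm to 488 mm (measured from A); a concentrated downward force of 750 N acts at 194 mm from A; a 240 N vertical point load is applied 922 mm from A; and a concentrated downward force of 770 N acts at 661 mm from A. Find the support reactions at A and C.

Resultant of the distributed load: 1.5 × 392 = 588 N at 292 mm from A.
Moments about A: C_y·661 − (1.5·392)·292 − 750·194 − 240·922 − 770·661 = 0 → C_y = 1047446/661 = 1584.64 ≈ 1585 N.
ΣF_y = 0: A_y + 1584.64 − 1.5·392 − 750 − 240 − 770 = 0 → A_y = 763.4 N.
ΣF_x = 0: no horizontal applied forces, so A_x = 0.

A_x = 0, A_y = 763.4 N, C_y = 1585 N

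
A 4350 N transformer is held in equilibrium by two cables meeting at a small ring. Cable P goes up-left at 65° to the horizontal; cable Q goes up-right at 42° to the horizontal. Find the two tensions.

T_P = 3380 N, T_Q = 1922 N

ΣF_x = 0: −T_P·cos65° + T_Q·cos42° = 0 → T_Q = 0.568689·T_P.
ΣF_y = 0: T_P·sin65° + T_Q·sin42° = 4350.
Substitute: T_P·(0.906308 + 0.568689·0.669131) = 4350 → T_P = 3380.39 ≈ 3380 N.
Then T_Q = 0.568689 × 3380.39 = 1922 N.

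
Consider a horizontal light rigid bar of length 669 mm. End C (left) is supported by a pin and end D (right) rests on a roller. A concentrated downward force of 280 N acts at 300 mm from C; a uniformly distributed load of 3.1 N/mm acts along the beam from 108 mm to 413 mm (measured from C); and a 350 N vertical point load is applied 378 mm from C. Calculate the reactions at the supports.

Resultant of the distributed load: 3.1 × 305 = 945.5 N at 260.5 mm from C.
Taking moments about C: D_y·669 − 280·300 − (3.1·305)·260.5 − 350·378 = 0 → D_y = 462602.75/669 = 691.484 ≈ 691.5 N.
ΣF_y = 0: C_y + 691.484 − 280 − 3.1·305 − 350 = 0 → C_y = 884.0 N.
ΣF_x = 0: no horizontal applied forces, so C_x = 0.

C_x = 0, C_y = 884.0 N, D_y = 691.5 N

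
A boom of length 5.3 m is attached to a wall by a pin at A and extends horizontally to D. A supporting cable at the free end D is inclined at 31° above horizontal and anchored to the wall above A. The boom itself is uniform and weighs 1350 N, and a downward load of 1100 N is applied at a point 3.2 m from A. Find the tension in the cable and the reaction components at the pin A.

T = 2600 N, A_x = 2229 N, A_y = 1111 N

ΣM about A: T·sin31°·5.3 − 1350·2.65 − 1100·3.2 = 0 → T = 7097.5/(5.3·0.515038) = 2600.1 ≈ 2600 N.
ΣF_x = 0: A_x − T·cos31° = 0 → A_x = 2600.1 × 0.857167 = 2229 N.
ΣF_y = 0: A_y + T·sin31° − 1350 − 1100 = 0 → A_y = 2450 − 2600.1 × 0.515038 = 1111 N.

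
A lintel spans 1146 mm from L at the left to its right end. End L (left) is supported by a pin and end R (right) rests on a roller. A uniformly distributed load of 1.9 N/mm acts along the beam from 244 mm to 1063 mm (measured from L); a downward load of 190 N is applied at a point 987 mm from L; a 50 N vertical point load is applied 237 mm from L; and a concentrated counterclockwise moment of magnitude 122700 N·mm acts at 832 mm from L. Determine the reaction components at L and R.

Resultant of the distributed load: 1.9 × 819 = 1556.1 N at 653.5 mm from L.
Taking moments about L: R_y·1146 − (1.9·819)·653.5 − 190·987 − 50·237 + 122700 = 0 → R_y = 1093591.35/1146 = 954.268 ≈ 954.3 N.
ΣF_y = 0: L_y + 954.268 − 1.9·819 − 190 − 50 = 0 → L_y = 841.8 N.
ΣF_x = 0: no horizontal applied forces, so L_x = 0.

L_x = 0, L_y = 841.8 N, R_y = 954.3 N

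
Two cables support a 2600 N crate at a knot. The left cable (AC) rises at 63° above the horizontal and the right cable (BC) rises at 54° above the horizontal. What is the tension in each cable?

T_AC = 1715 N, T_BC = 1325 N

ΣF_x = 0: −T_AC·cos63° + T_BC·cos54° = 0 → T_BC = 0.772375·T_AC.
ΣF_y = 0: T_AC·sin63° + T_BC·sin54° = 2600.
Substitute: T_AC·(0.891007 + 0.772375·0.809017) = 2600 → T_AC = 1715.18 ≈ 1715 N.
Then T_BC = 0.772375 × 1715.18 = 1325 N.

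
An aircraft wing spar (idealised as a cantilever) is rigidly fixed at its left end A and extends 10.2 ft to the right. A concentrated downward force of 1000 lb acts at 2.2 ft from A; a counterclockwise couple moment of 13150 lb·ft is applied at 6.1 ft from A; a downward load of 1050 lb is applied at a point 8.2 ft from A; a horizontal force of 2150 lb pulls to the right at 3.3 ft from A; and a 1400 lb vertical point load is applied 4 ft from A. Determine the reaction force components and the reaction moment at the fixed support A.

ΣF_x = 0: A_x + 2150 = 0 → A_x = -2150 lb.
ΣF_y = 0: A_y − 1000 − 1050 − 1400 = 0 → A_y = 3450 lb.
ΣM about A: M_A − 1000·2.2 + 13150 − 1050·8.2 − 1400·4 = 0 → M_A = 3260 lb·ft.

A_x = -2150 lb, A_y = 3450 lb, M_A = 3260 lb·ft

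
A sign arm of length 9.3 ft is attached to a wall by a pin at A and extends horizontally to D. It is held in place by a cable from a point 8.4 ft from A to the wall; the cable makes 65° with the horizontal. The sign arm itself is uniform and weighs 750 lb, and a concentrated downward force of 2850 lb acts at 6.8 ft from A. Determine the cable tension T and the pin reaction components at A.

ΣM about A: T·sin65°·8.4 − 750·4.65 − 2850·6.8 = 0 → T = 22867.5/(8.4·0.906308) = 3003.75 ≈ 3004 lb.
ΣF_x = 0: A_x − T·cos65° = 0 → A_x = 3003.75 × 0.422618 = 1269 lb.
ΣF_y = 0: A_y + T·sin65° − 750 − 2850 = 0 → A_y = 3600 − 3003.75 × 0.906308 = 877.7 lb.

T = 3004 lb, A_x = 1269 lb, A_y = 877.7 lb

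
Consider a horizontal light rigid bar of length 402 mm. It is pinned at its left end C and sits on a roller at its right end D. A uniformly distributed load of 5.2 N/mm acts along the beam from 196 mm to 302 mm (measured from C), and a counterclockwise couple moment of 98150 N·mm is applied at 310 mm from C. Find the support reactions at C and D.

C_x = 0, C_y = 453.9 N, D_y = 97.26 N

Resultant of the distributed load: 5.2 × 106 = 551.2 N at 249 mm from C.
Taking moments about C: D_y·402 − (5.2·106)·249 + 98150 = 0 → D_y = 39098.8/402 = 97.2607 ≈ 97.26 N.
ΣF_y = 0: C_y + 97.2607 − 5.2·106 = 0 → C_y = 453.9 N.
ΣF_x = 0: no horizontal applied forces, so C_x = 0.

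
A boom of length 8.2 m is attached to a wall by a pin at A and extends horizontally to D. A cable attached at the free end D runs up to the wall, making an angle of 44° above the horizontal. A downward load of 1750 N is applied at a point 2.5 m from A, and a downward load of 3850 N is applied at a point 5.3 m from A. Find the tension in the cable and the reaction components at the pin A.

T = 4350 N, A_x = 3129 N, A_y = 2578 N

ΣM about A: T·sin44°·8.2 − 1750·2.5 − 3850·5.3 = 0 → T = 24780/(8.2·0.694658) = 4350.27 ≈ 4350 N.
ΣF_x = 0: A_x − T·cos44° = 0 → A_x = 4350.27 × 0.71934 = 3129 N.
ΣF_y = 0: A_y + T·sin44° − 1750 − 3850 = 0 → A_y = 5600 − 4350.27 × 0.694658 = 2578 N.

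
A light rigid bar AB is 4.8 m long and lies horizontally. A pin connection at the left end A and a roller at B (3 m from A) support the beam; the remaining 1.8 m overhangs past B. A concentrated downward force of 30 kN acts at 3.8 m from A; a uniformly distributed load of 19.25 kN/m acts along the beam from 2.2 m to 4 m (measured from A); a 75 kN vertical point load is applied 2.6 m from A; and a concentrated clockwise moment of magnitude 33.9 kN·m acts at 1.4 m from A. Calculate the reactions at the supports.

Resultant of the distributed load: 19.25 × 1.8 = 34.65 kN at 3.1 m from A.
Moments about A: B_y·3 − 30·3.8 − (19.25·1.8)·3.1 − 75·2.6 − 33.9 = 0 → B_y = 450.315/3 = 150.105 ≈ 150.1 kN.
ΣF_y = 0: A_y + 150.105 − 30 − 19.25·1.8 − 75 = 0 → A_y = -10.45 kN.
ΣF_x = 0: no horizontal applied forces, so A_x = 0.

A_x = 0, A_y = -10.45 kN, B_y = 150.1 kN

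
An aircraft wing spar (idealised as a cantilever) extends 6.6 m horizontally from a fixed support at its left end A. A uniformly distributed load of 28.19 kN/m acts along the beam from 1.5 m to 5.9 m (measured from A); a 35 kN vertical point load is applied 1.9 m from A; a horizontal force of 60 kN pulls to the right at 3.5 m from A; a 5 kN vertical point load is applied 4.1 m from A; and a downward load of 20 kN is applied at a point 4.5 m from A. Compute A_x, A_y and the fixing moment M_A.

A_x = -60.00 kN, A_y = 184.0 kN, M_A = 635.9 kN·m

Resultant of the distributed load: 28.19 × 4.4 = 124.036 kN at 3.7 m from A.
ΣF_x = 0: A_x + 60 = 0 → A_x = -60.00 kN.
ΣF_y = 0: A_y − 28.19·4.4 − 35 − 5 − 20 = 0 → A_y = 184.0 kN.
ΣM about A: M_A − (28.19·4.4)·3.7 − 35·1.9 − 5·4.1 − 20·4.5 = 0 → M_A = 635.9 kN·m.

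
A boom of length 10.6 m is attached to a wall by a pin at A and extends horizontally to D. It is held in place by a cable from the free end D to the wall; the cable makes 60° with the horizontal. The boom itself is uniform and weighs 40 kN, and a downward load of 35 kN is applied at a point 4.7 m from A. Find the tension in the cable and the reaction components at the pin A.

ΣM about A: T·sin60°·10.6 − 40·5.3 − 35·4.7 = 0 → T = 376.5/(10.6·0.866025) = 41.0137 ≈ 41.01 kN.
ΣF_x = 0: A_x − T·cos60° = 0 → A_x = 41.0137 × 0.5 = 20.51 kN.
ΣF_y = 0: A_y + T·sin60° − 40 − 35 = 0 → A_y = 75 − 41.0137 × 0.866025 = 39.48 kN.

T = 41.01 kN, A_x = 20.51 kN, A_y = 39.48 kN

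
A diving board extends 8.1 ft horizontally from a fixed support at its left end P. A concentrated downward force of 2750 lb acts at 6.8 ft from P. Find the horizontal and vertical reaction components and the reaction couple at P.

P_x = 0, P_y = 2750 lb, M_P = 18700 lb·ft

ΣF_x = 0: P_x = 0.
ΣF_y = 0: P_y − 2750 = 0 → P_y = 2750 lb.
ΣM about P: M_P − 2750·6.8 = 0 → M_P = 18700 lb·ft.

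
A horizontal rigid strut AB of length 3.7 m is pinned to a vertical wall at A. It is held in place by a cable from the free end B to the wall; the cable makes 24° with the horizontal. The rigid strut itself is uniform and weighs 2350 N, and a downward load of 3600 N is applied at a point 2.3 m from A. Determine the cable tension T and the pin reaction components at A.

T = 8391 N, A_x = 7665 N, A_y = 2537 N

ΣM about A: T·sin24°·3.7 − 2350·1.85 − 3600·2.3 = 0 → T = 12627.5/(3.7·0.406737) = 8390.77 ≈ 8391 N.
ΣF_x = 0: A_x − T·cos24° = 0 → A_x = 8390.77 × 0.913545 = 7665 N.
ΣF_y = 0: A_y + T·sin24° − 2350 − 3600 = 0 → A_y = 5950 − 8390.77 × 0.406737 = 2537 N.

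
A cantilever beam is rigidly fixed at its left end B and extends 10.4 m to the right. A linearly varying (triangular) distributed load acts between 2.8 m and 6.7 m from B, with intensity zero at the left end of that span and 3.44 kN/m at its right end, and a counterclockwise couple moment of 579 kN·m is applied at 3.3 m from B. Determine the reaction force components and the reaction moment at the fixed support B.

B_x = 0, B_y = 6.708 kN, M_B = -542.8 kN·m

Resultant of the triangular load: ½ × 3.44 × 3.9 = 6.708 kN, acting at 5.4 m from B (one-third of the span from the peak).
ΣF_x = 0: B_x = 0.
ΣF_y = 0: B_y − ½·3.44·3.9 = 0 → B_y = 6.708 kN.
ΣM about B: M_B − (½·3.44·3.9)·5.4 + 579 = 0 → M_B = -542.8 kN·m.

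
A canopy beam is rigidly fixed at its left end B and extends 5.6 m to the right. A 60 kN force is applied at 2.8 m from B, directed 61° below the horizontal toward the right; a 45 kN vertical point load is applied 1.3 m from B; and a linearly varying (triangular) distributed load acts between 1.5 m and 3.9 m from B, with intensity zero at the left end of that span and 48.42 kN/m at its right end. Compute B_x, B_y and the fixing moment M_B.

Resultant of the triangular load: ½ × 48.42 × 2.4 = 58.104 kN, acting at 3.1 m from B (one-third of the span from the peak).
ΣF_x = 0: B_x + 60·cos61° = 0 → B_x = -29.09 kN.
ΣF_y = 0: B_y − 60·sin61° − 45 − ½·48.42·2.4 = 0 → B_y = 155.6 kN.
ΣM about B: M_B − 60·sin61°·2.8 − 45·1.3 − (½·48.42·2.4)·3.1 = 0 → M_B = 385.6 kN·m.

B_x = -29.09 kN, B_y = 155.6 kN, M_B = 385.6 kN·m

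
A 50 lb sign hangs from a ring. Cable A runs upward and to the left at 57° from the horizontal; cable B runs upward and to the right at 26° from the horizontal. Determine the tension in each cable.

T_A = 45.28 lb, T_B = 27.44 lb

ΣF_x = 0: −T_A·cos57° + T_B·cos26° = 0 → T_B = 0.605966·T_A.
ΣF_y = 0: T_A·sin57° + T_B·sin26° = 50.
Substitute: T_A·(0.838671 + 0.605966·0.438371) = 50 → T_A = 45.2772 ≈ 45.28 lb.
Then T_B = 0.605966 × 45.2772 = 27.44 lb.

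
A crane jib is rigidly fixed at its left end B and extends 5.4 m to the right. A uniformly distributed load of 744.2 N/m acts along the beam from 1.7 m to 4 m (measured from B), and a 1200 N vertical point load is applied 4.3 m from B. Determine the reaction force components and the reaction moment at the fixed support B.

Resultant of the distributed load: 744.2 × 2.3 = 1711.66 N at 2.85 m from B.
ΣF_x = 0: B_x = 0.
ΣF_y = 0: B_y − 744.2·2.3 − 1200 = 0 → B_y = 2912 N.
ΣM about B: M_B − (744.2·2.3)·2.85 − 1200·4.3 = 0 → M_B = 10040 N·m.

B_x = 0, B_y = 2912 N, M_B = 10040 N·m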